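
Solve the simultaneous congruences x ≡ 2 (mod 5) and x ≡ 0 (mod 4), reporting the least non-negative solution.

12

Write x = 2 + 5·k. Then 5·k ≡ 0 − 2 ≡ 2 (mod 4).
Need 5⁻¹ mod 4. Extended Euclid on (4, 1):
4 = 4·1 + 0
5⁻¹ ≡ 1 (mod 4), so k ≡ 1·2 ≡ 2 (mod 4).
x = 2 + 5·2 = 12.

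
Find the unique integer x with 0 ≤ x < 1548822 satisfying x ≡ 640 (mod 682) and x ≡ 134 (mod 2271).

1498994

Write x = 640 + 682·k. Then 682·k ≡ 134 − 640 ≡ 1765 (mod 2271).
Need 682⁻¹ mod 2271. Extended Euclid on (2271, 682):
2271 = 3·682 + 225
682 = 3·225 + 7
225 = 32·7 + 1
7 = 7·1 + 0
Back-substitute:
1 = 225 − 32·7
1 = −32·682 + 97·225
1 = 97·2271 − 323·682
682⁻¹ ≡ 1948 (mod 2271), so k ≡ 1948·1765 ≡ 2197 (mod 2271).
x = 640 + 682·2197 = 1498994.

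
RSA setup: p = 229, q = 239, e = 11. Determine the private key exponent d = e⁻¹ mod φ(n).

49331

φ(n) = (p−1)(q−1) = 228·238 = 54264.
Need d with 11·d ≡ 1 (mod 54264). Apply the extended Euclidean algorithm:
54264 = 4933·11 + 1
11 = 11·1 + 0
Back-substitute:
1 = 54264 − 4933·11
So 11·(-4933) ≡ 1 (mod 54264), hence d ≡ -4933 ≡ 49331 (mod 54264).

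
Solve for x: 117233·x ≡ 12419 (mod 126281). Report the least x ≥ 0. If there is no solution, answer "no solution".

97738

First find gcd(117233, 126281):
126281 = 1*117233 + 9048
117233 = 12*9048 + 8657
9048 = 1*8657 + 391
8657 = 22*391 + 55
391 = 7*55 + 6
55 = 9*6 + 1
6 = 6*1 + 0
gcd = 1, so a unique solution mod 126281 exists.
Back-substitute for the Bézout coefficients:
1 = 55 − 9·6
1 = −9·391 + 64·55
1 = 64·8657 − 1417·391
1 = −1417·9048 + 1481·8657
1 = 1481·117233 − 19189·9048
1 = −19189·126281 + 20670·117233
So 117233·(20670) ≡ 1 (mod 126281), giving 117233⁻¹ ≡ 20670.
x ≡ 117233⁻¹·12419 ≡ 20670·12419 ≡ 97738 (mod 126281).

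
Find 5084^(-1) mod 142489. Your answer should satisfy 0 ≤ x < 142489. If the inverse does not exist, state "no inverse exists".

Extended Euclidean algorithm:
142489 = 28·5084 + 137
5084 = 37·137 + 15
137 = 9·15 + 2
15 = 7·2 + 1
2 = 2·1 + 0
gcd = 1, so the inverse exists. Back-substitute:
1 = 15 − 7·2
1 = −7·137 + 64·15
1 = 64·5084 − 2375·137
1 = −2375·142489 + 66564·5084
So 5084·66564 ≡ 1 (mod 142489).

66564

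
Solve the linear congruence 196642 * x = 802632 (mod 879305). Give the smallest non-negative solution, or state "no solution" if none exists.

783581

First find gcd(196642, 879305):
879305 = 4×196642 + 92737
196642 = 2×92737 + 11168
92737 = 8×11168 + 3393
11168 = 3×3393 + 989
3393 = 3×989 + 426
989 = 2×426 + 137
426 = 3×137 + 15
137 = 9×15 + 2
15 = 7×2 + 1
2 = 2×1 + 0
gcd = 1, so a unique solution mod 879305 exists.
Back-substitute for the Bézout coefficients:
1 = 15 − 7·2
1 = −7·137 + 64·15
1 = 64·426 − 199·137
1 = −199·989 + 462·426
1 = 462·3393 − 1585·989
1 = −1585·11168 + 5217·3393
1 = 5217·92737 − 43321·11168
1 = −43321·196642 + 91859·92737
1 = 91859·879305 − 410757·196642
So 196642·(-410757) ≡ 1 (mod 879305), giving 196642⁻¹ ≡ 468548.
x ≡ 196642⁻¹·802632 ≡ 468548·802632 ≡ 783581 (mod 879305).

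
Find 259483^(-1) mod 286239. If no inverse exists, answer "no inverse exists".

38203

Extended Euclidean algorithm:
286239 = 1×259483 + 26756
259483 = 9×26756 + 18679
26756 = 1×18679 + 8077
18679 = 2×8077 + 2525
8077 = 3×2525 + 502
2525 = 5×502 + 15
502 = 33×15 + 7
15 = 2×7 + 1
7 = 7×1 + 0
gcd = 1, so the inverse exists. Back-substitute:
1 = 15 − 2·7
1 = −2·502 + 67·15
1 = 67·2525 − 337·502
1 = −337·8077 + 1078·2525
1 = 1078·18679 − 2493·8077
1 = −2493·26756 + 3571·18679
1 = 3571·259483 − 34632·26756
1 = −34632·286239 + 38203·259483
So 259483·38203 ≡ 1 (mod 286239).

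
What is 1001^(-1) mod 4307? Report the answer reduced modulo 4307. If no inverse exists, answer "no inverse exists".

Extended Euclidean algorithm:
4307 = 4·1001 + 303
1001 = 3·303 + 92
303 = 3·92 + 27
92 = 3·27 + 11
27 = 2·11 + 5
11 = 2·5 + 1
5 = 5·1 + 0
Since gcd(1001, 4307) = 1, back-substitute to write 1 as a combination:
1 = 11 − 2·5
1 = −2·27 + 5·11
1 = 5·92 − 17·27
1 = −17·303 + 56·92
1 = 56·1001 − 185·303
1 = −185·4307 + 796·1001
So 1001·796 ≡ 1 (mod 4307).

796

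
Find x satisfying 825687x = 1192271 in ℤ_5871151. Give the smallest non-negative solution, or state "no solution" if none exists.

First find gcd(825687, 5871151):
5871151 = 7*825687 + 91342
825687 = 9*91342 + 3609
91342 = 25*3609 + 1117
3609 = 3*1117 + 258
1117 = 4*258 + 85
258 = 3*85 + 3
85 = 28*3 + 1
3 = 3*1 + 0
gcd = 1, so a unique solution mod 5871151 exists.
Back-substitute for the Bézout coefficients:
1 = 85 − 28·3
1 = −28·258 + 85·85
1 = 85·1117 − 368·258
1 = −368·3609 + 1189·1117
1 = 1189·91342 − 30093·3609
1 = −30093·825687 + 272026·91342
1 = 272026·5871151 − 1934275·825687
So 825687·(-1934275) ≡ 1 (mod 5871151), giving 825687⁻¹ ≡ 3936876.
x ≡ 825687⁻¹·1192271 ≡ 3936876·1192271 ≡ 2253124 (mod 5871151).

2253124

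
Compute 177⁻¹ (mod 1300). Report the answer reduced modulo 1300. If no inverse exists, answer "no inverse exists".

Extended Euclidean algorithm:
1300 = 7*177 + 61
177 = 2*61 + 55
61 = 1*55 + 6
55 = 9*6 + 1
6 = 6*1 + 0
Since gcd(177, 1300) = 1, back-substitute to write 1 as a combination:
1 = 55 − 9·6
1 = −9·61 + 10·55
1 = 10·177 − 29·61
1 = −29·1300 + 213·177
So 177·213 ≡ 1 (mod 1300).

213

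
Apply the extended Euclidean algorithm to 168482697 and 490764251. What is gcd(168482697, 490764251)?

Euclidean algorithm:
490764251 = 2×168482697 + 153798857
168482697 = 1×153798857 + 14683840
153798857 = 10×14683840 + 6960457
14683840 = 2×6960457 + 762926
6960457 = 9×762926 + 94123
762926 = 8×94123 + 9942
94123 = 9×9942 + 4645
9942 = 2×4645 + 652
4645 = 7×652 + 81
652 = 8×81 + 4
81 = 20×4 + 1
4 = 4×1 + 0
gcd(168482697, 490764251) = 1.
Express as a combination:
1 = 81 − 20·4
1 = −20·652 + 161·81
1 = 161·4645 − 1147·652
1 = −1147·9942 + 2455·4645
1 = 2455·94123 − 23242·9942
1 = −23242·762926 + 188391·94123
1 = 188391·6960457 − 1718761·762926
1 = −1718761·14683840 + 3625913·6960457
1 = 3625913·153798857 − 37977891·14683840
1 = −37977891·168482697 + 41603804·153798857
1 = 41603804·490764251 − 121185499·168482697
So 1 = (41603804)·490764251 + (-121185499)·168482697.

1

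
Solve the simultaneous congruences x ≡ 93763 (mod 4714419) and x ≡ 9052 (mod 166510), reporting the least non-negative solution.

630652637812

Write x = 93763 + 4714419·k. Then 4714419·k ≡ 9052 − 93763 ≡ 81799 (mod 166510).
Need 4714419⁻¹ mod 166510. Extended Euclid on (166510, 52139):
166510 = 3×52139 + 10093
52139 = 5×10093 + 1674
10093 = 6×1674 + 49
1674 = 34×49 + 8
49 = 6×8 + 1
8 = 8×1 + 0
Back-substitute:
1 = 49 − 6·8
1 = −6·1674 + 205·49
1 = 205·10093 − 1236·1674
1 = −1236·52139 + 6385·10093
1 = 6385·166510 − 20391·52139
4714419⁻¹ ≡ 146119 (mod 166510), so k ≡ 146119·81799 ≡ 133771 (mod 166510).
x = 93763 + 4714419·133771 = 630652637812.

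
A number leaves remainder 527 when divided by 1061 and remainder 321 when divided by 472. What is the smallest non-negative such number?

Write x = 527 + 1061·k. Then 1061·k ≡ 321 − 527 ≡ 266 (mod 472).
Need 1061⁻¹ mod 472. Extended Euclid on (472, 117):
472 = 4*117 + 4
117 = 29*4 + 1
4 = 4*1 + 0
Back-substitute:
1 = 117 − 29·4
1 = −29·472 + 117·117
1061⁻¹ ≡ 117 (mod 472), so k ≡ 117·266 ≡ 442 (mod 472).
x = 527 + 1061·442 = 469489.

469489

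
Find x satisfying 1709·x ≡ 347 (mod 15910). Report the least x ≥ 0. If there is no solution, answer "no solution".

7513

First find gcd(1709, 15910):
15910 = 9*1709 + 529
1709 = 3*529 + 122
529 = 4*122 + 41
122 = 2*41 + 40
41 = 1*40 + 1
40 = 40*1 + 0
gcd = 1, so a unique solution mod 15910 exists.
Back-substitute for the Bézout coefficients:
1 = 41 − 40
1 = −122 + 3·41
1 = 3·529 − 13·122
1 = −13·1709 + 42·529
1 = 42·15910 − 391·1709
So 1709·(-391) ≡ 1 (mod 15910), giving 1709⁻¹ ≡ 15519.
x ≡ 1709⁻¹·347 ≡ 15519·347 ≡ 7513 (mod 15910).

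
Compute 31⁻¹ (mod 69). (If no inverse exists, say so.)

Run Euclid on (69, 31):
69 = 2*31 + 7
31 = 4*7 + 3
7 = 2*3 + 1
3 = 3*1 + 0
The gcd is 1. Working backward:
1 = 7 − 2·3
1 = −2·31 + 9·7
1 = 9·69 − 20·31
Hence 31⁻¹ ≡ -20 ≡ 49 (mod 69).

49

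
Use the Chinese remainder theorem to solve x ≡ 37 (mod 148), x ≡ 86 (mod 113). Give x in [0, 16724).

Write x = 37 + 148·k. Then 148·k ≡ 86 − 37 ≡ 49 (mod 113).
Need 148⁻¹ mod 113. Extended Euclid on (113, 35):
113 = 3·35 + 8
35 = 4·8 + 3
8 = 2·3 + 2
3 = 1·2 + 1
2 = 2·1 + 0
Back-substitute:
1 = 3 − 2
1 = −8 + 3·3
1 = 3·35 − 13·8
1 = −13·113 + 42·35
148⁻¹ ≡ 42 (mod 113), so k ≡ 42·49 ≡ 24 (mod 113).
x = 37 + 148·24 = 3589.

3589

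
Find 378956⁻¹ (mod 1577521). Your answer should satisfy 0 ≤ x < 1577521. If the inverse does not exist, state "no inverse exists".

Extended Euclidean algorithm:
1577521 = 4*378956 + 61697
378956 = 6*61697 + 8774
61697 = 7*8774 + 279
8774 = 31*279 + 125
279 = 2*125 + 29
125 = 4*29 + 9
29 = 3*9 + 2
9 = 4*2 + 1
2 = 2*1 + 0
gcd = 1, so the inverse exists. Back-substitute:
1 = 9 − 4·2
1 = −4·29 + 13·9
1 = 13·125 − 56·29
1 = −56·279 + 125·125
1 = 125·8774 − 3931·279
1 = −3931·61697 + 27642·8774
1 = 27642·378956 − 169783·61697
1 = −169783·1577521 + 706774·378956
So 378956·706774 ≡ 1 (mod 1577521).

706774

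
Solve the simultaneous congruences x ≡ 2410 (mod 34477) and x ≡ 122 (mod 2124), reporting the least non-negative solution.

5932454

Write x = 2410 + 34477·k. Then 34477·k ≡ 122 − 2410 ≡ 1960 (mod 2124).
Need 34477⁻¹ mod 2124. Extended Euclid on (2124, 493):
2124 = 4*493 + 152
493 = 3*152 + 37
152 = 4*37 + 4
37 = 9*4 + 1
4 = 4*1 + 0
Back-substitute:
1 = 37 − 9·4
1 = −9·152 + 37·37
1 = 37·493 − 120·152
1 = −120·2124 + 517·493
34477⁻¹ ≡ 517 (mod 2124), so k ≡ 517·1960 ≡ 172 (mod 2124).
x = 2410 + 34477·172 = 5932454.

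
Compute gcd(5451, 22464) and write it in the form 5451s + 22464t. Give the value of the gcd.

3

Euclidean algorithm:
22464 = 4*5451 + 660
5451 = 8*660 + 171
660 = 3*171 + 147
171 = 1*147 + 24
147 = 6*24 + 3
24 = 8*3 + 0
gcd(5451, 22464) = 3.
Working backward:
3 = 147 − 6·24
3 = −6·171 + 7·147
3 = 7·660 − 27·171
3 = −27·5451 + 223·660
3 = 223·22464 − 919·5451
So 3 = (223)·22464 + (-919)·5451.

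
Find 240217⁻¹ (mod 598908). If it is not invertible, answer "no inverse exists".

Apply the Euclidean algorithm to 598908 and 240217:
598908 = 2·240217 + 118474
240217 = 2·118474 + 3269
118474 = 36·3269 + 790
3269 = 4·790 + 109
790 = 7·109 + 27
109 = 4·27 + 1
27 = 27·1 + 0
gcd = 1, so the inverse exists. Back-substitute:
1 = 109 − 4·27
1 = −4·790 + 29·109
1 = 29·3269 − 120·790
1 = −120·118474 + 4349·3269
1 = 4349·240217 − 8818·118474
1 = −8818·598908 + 21985·240217
So 240217·21985 ≡ 1 (mod 598908).

21985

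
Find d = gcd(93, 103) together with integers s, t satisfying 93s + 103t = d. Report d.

1

Apply Euclid's algorithm to 103 and 93:
103 = 1×93 + 10
93 = 9×10 + 3
10 = 3×3 + 1
3 = 3×1 + 0
gcd(93, 103) = 1.
Back-substituting:
1 = 10 − 3·3
1 = −3·93 + 28·10
1 = 28·103 − 31·93
So 1 = (28)·103 + (-31)·93.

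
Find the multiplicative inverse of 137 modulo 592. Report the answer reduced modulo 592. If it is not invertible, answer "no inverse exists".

121

gcd(592, 137) by repeated division:
592 = 4·137 + 44
137 = 3·44 + 5
44 = 8·5 + 4
5 = 1·4 + 1
4 = 4·1 + 0
Since gcd(137, 592) = 1, back-substitute to write 1 as a combination:
1 = 5 − 4
1 = −44 + 9·5
1 = 9·137 − 28·44
1 = −28·592 + 121·137
So 137·121 ≡ 1 (mod 592).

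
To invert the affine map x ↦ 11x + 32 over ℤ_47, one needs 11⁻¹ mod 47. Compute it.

Apply the Euclidean algorithm to 47 and 11:
47 = 4×11 + 3
11 = 3×3 + 2
3 = 1×2 + 1
2 = 2×1 + 0
The gcd is 1. Working backward:
1 = 3 − 2
1 = −11 + 4·3
1 = 4·47 − 17·11
Thus 11·(-17) ≡ 1 (mod 47); reducing, -17 mod 47 = 30.

30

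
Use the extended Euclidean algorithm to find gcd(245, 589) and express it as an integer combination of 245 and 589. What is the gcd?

1

Euclidean algorithm:
589 = 2·245 + 99
245 = 2·99 + 47
99 = 2·47 + 5
47 = 9·5 + 2
5 = 2·2 + 1
2 = 2·1 + 0
gcd(245, 589) = 1.
Express as a combination:
1 = 5 − 2·2
1 = −2·47 + 19·5
1 = 19·99 − 40·47
1 = −40·245 + 99·99
1 = 99·589 − 238·245
So 1 = (99)·589 + (-238)·245.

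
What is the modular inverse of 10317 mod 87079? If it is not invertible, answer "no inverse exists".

gcd(87079, 10317) by repeated division:
87079 = 8·10317 + 4543
10317 = 2·4543 + 1231
4543 = 3·1231 + 850
1231 = 1·850 + 381
850 = 2·381 + 88
381 = 4·88 + 29
88 = 3·29 + 1
29 = 29·1 + 0
The gcd is 1. Working backward:
1 = 88 − 3·29
1 = −3·381 + 13·88
1 = 13·850 − 29·381
1 = −29·1231 + 42·850
1 = 42·4543 − 155·1231
1 = −155·10317 + 352·4543
1 = 352·87079 − 2971·10317
So 10317·(-2971) ≡ 1 (mod 87079), and -2971 ≡ 84108 (mod 87079).

84108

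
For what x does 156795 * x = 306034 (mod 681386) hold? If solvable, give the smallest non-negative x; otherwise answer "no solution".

First find gcd(156795, 681386):
681386 = 4×156795 + 54206
156795 = 2×54206 + 48383
54206 = 1×48383 + 5823
48383 = 8×5823 + 1799
5823 = 3×1799 + 426
1799 = 4×426 + 95
426 = 4×95 + 46
95 = 2×46 + 3
46 = 15×3 + 1
3 = 3×1 + 0
gcd = 1, so a unique solution mod 681386 exists.
Back-substitute for the Bézout coefficients:
1 = 46 − 15·3
1 = −15·95 + 31·46
1 = 31·426 − 139·95
1 = −139·1799 + 587·426
1 = 587·5823 − 1900·1799
1 = −1900·48383 + 15787·5823
1 = 15787·54206 − 17687·48383
1 = −17687·156795 + 51161·54206
1 = 51161·681386 − 222331·156795
So 156795·(-222331) ≡ 1 (mod 681386), giving 156795⁻¹ ≡ 459055.
x ≡ 156795⁻¹·306034 ≡ 459055·306034 ≡ 316548 (mod 681386).

316548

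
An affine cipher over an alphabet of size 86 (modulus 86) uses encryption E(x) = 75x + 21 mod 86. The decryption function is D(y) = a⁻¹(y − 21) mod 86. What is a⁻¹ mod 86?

Apply the Euclidean algorithm to 86 and 75:
86 = 1·75 + 11
75 = 6·11 + 9
11 = 1·9 + 2
9 = 4·2 + 1
2 = 2·1 + 0
The gcd is 1. Working backward:
1 = 9 − 4·2
1 = −4·11 + 5·9
1 = 5·75 − 34·11
1 = −34·86 + 39·75
So 75·39 ≡ 1 (mod 86).

39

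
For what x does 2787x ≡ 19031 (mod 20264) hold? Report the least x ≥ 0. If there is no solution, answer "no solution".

First find gcd(2787, 20264):
20264 = 7*2787 + 755
2787 = 3*755 + 522
755 = 1*522 + 233
522 = 2*233 + 56
233 = 4*56 + 9
56 = 6*9 + 2
9 = 4*2 + 1
2 = 2*1 + 0
gcd = 1, so a unique solution mod 20264 exists.
Back-substitute for the Bézout coefficients:
1 = 9 − 4·2
1 = −4·56 + 25·9
1 = 25·233 − 104·56
1 = −104·522 + 233·233
1 = 233·755 − 337·522
1 = −337·2787 + 1244·755
1 = 1244·20264 − 9045·2787
So 2787·(-9045) ≡ 1 (mod 20264), giving 2787⁻¹ ≡ 11219.
x ≡ 2787⁻¹·19031 ≡ 11219·19031 ≡ 7285 (mod 20264).

7285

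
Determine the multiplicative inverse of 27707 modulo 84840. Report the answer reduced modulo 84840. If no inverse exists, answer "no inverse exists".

19643

Extended Euclidean algorithm:
84840 = 3·27707 + 1719
27707 = 16·1719 + 203
1719 = 8·203 + 95
203 = 2·95 + 13
95 = 7·13 + 4
13 = 3·4 + 1
4 = 4·1 + 0
gcd = 1, so the inverse exists. Back-substitute:
1 = 13 − 3·4
1 = −3·95 + 22·13
1 = 22·203 − 47·95
1 = −47·1719 + 398·203
1 = 398·27707 − 6415·1719
1 = −6415·84840 + 19643·27707
So 27707·19643 ≡ 1 (mod 84840).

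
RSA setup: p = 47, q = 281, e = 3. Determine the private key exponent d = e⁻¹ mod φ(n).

φ(n) = (p−1)(q−1) = 46·280 = 12880.
Need d with 3·d ≡ 1 (mod 12880). Apply the extended Euclidean algorithm:
12880 = 4293×3 + 1
3 = 3×1 + 0
Back-substitute:
1 = 12880 − 4293·3
So 3·(-4293) ≡ 1 (mod 12880), hence d ≡ -4293 ≡ 8587 (mod 12880).

8587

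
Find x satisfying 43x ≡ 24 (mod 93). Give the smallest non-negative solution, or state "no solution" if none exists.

First find gcd(43, 93):
93 = 2×43 + 7
43 = 6×7 + 1
7 = 7×1 + 0
gcd = 1, so a unique solution mod 93 exists.
Back-substitute for the Bézout coefficients:
1 = 43 − 6·7
1 = −6·93 + 13·43
So 43·(13) ≡ 1 (mod 93), giving 43⁻¹ ≡ 13.
x ≡ 43⁻¹·24 ≡ 13·24 ≡ 33 (mod 93).

33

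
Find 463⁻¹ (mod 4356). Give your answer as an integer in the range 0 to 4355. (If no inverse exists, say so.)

3895

Run Euclid on (4356, 463):
4356 = 9*463 + 189
463 = 2*189 + 85
189 = 2*85 + 19
85 = 4*19 + 9
19 = 2*9 + 1
9 = 9*1 + 0
The gcd is 1. Working backward:
1 = 19 − 2·9
1 = −2·85 + 9·19
1 = 9·189 − 20·85
1 = −20·463 + 49·189
1 = 49·4356 − 461·463
So 463·(-461) ≡ 1 (mod 4356), and -461 ≡ 3895 (mod 4356).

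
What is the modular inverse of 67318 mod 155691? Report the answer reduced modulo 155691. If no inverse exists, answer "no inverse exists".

127237

Apply the Euclidean algorithm to 155691 and 67318:
155691 = 2·67318 + 21055
67318 = 3·21055 + 4153
21055 = 5·4153 + 290
4153 = 14·290 + 93
290 = 3·93 + 11
93 = 8·11 + 5
11 = 2·5 + 1
5 = 5·1 + 0
The gcd is 1. Working backward:
1 = 11 − 2·5
1 = −2·93 + 17·11
1 = 17·290 − 53·93
1 = −53·4153 + 759·290
1 = 759·21055 − 3848·4153
1 = −3848·67318 + 12303·21055
1 = 12303·155691 − 28454·67318
Hence 67318⁻¹ ≡ -28454 ≡ 127237 (mod 155691).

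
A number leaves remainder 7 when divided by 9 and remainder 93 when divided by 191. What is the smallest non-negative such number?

Write x = 7 + 9·k. Then 9·k ≡ 93 − 7 ≡ 86 (mod 191).
Need 9⁻¹ mod 191. Extended Euclid on (191, 9):
191 = 21·9 + 2
9 = 4·2 + 1
2 = 2·1 + 0
Back-substitute:
1 = 9 − 4·2
1 = −4·191 + 85·9
9⁻¹ ≡ 85 (mod 191), so k ≡ 85·86 ≡ 52 (mod 191).
x = 7 + 9·52 = 475.

475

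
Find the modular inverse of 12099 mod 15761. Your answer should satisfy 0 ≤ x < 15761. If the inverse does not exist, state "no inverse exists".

Extended Euclidean algorithm:
15761 = 1×12099 + 3662
12099 = 3×3662 + 1113
3662 = 3×1113 + 323
1113 = 3×323 + 144
323 = 2×144 + 35
144 = 4×35 + 4
35 = 8×4 + 3
4 = 1×3 + 1
3 = 3×1 + 0
gcd = 1, so the inverse exists. Back-substitute:
1 = 4 − 3
1 = −35 + 9·4
1 = 9·144 − 37·35
1 = −37·323 + 83·144
1 = 83·1113 − 286·323
1 = −286·3662 + 941·1113
1 = 941·12099 − 3109·3662
1 = −3109·15761 + 4050·12099
So 12099·4050 ≡ 1 (mod 15761).

4050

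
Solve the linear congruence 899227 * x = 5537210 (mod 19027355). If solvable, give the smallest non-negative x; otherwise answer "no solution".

3959490

First find gcd(899227, 19027355):
19027355 = 21*899227 + 143588
899227 = 6*143588 + 37699
143588 = 3*37699 + 30491
37699 = 1*30491 + 7208
30491 = 4*7208 + 1659
7208 = 4*1659 + 572
1659 = 2*572 + 515
572 = 1*515 + 57
515 = 9*57 + 2
57 = 28*2 + 1
2 = 2*1 + 0
gcd = 1, so a unique solution mod 19027355 exists.
Back-substitute for the Bézout coefficients:
1 = 57 − 28·2
1 = −28·515 + 253·57
1 = 253·572 − 281·515
1 = −281·1659 + 815·572
1 = 815·7208 − 3541·1659
1 = −3541·30491 + 14979·7208
1 = 14979·37699 − 18520·30491
1 = −18520·143588 + 70539·37699
1 = 70539·899227 − 441754·143588
1 = −441754·19027355 + 9347373·899227
So 899227·(9347373) ≡ 1 (mod 19027355), giving 899227⁻¹ ≡ 9347373.
x ≡ 899227⁻¹·5537210 ≡ 9347373·5537210 ≡ 3959490 (mod 19027355).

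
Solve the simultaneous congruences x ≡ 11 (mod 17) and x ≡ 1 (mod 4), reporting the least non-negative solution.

45

Write x = 11 + 17·k. Then 17·k ≡ 1 − 11 ≡ 2 (mod 4).
Need 17⁻¹ mod 4. Extended Euclid on (4, 1):
4 = 4·1 + 0
17⁻¹ ≡ 1 (mod 4), so k ≡ 1·2 ≡ 2 (mod 4).
x = 11 + 17·2 = 45.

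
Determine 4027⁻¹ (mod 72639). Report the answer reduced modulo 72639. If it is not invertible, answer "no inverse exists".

Extended Euclidean algorithm:
72639 = 18·4027 + 153
4027 = 26·153 + 49
153 = 3·49 + 6
49 = 8·6 + 1
6 = 6·1 + 0
The gcd is 1. Working backward:
1 = 49 − 8·6
1 = −8·153 + 25·49
1 = 25·4027 − 658·153
1 = −658·72639 + 11869·4027
So 4027·11869 ≡ 1 (mod 72639).

11869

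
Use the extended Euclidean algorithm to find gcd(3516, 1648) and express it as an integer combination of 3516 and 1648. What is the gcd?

4

Repeated division:
3516 = 2*1648 + 220
1648 = 7*220 + 108
220 = 2*108 + 4
108 = 27*4 + 0
gcd(3516, 1648) = 4.
Back-substituting:
4 = 220 − 2·108
4 = −2·1648 + 15·220
4 = 15·3516 − 32·1648
So 4 = (15)·3516 + (-32)·1648.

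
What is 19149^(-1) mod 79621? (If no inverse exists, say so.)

8528

Run Euclid on (79621, 19149):
79621 = 4×19149 + 3025
19149 = 6×3025 + 999
3025 = 3×999 + 28
999 = 35×28 + 19
28 = 1×19 + 9
19 = 2×9 + 1
9 = 9×1 + 0
gcd = 1, so the inverse exists. Back-substitute:
1 = 19 − 2·9
1 = −2·28 + 3·19
1 = 3·999 − 107·28
1 = −107·3025 + 324·999
1 = 324·19149 − 2051·3025
1 = −2051·79621 + 8528·19149
So 19149·8528 ≡ 1 (mod 79621).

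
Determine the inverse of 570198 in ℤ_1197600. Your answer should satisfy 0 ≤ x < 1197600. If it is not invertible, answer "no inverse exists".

no inverse exists

Euclidean algorithm on 1197600, 570198:
1197600 = 2*570198 + 57204
570198 = 9*57204 + 55362
57204 = 1*55362 + 1842
55362 = 30*1842 + 102
1842 = 18*102 + 6
102 = 17*6 + 0
The gcd is 6, not 1, hence no inverse exists.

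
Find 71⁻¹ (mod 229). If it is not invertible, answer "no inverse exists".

Apply the Euclidean algorithm to 229 and 71:
229 = 3·71 + 16
71 = 4·16 + 7
16 = 2·7 + 2
7 = 3·2 + 1
2 = 2·1 + 0
The gcd is 1. Working backward:
1 = 7 − 3·2
1 = −3·16 + 7·7
1 = 7·71 − 31·16
1 = −31·229 + 100·71
So 71·100 ≡ 1 (mod 229).

100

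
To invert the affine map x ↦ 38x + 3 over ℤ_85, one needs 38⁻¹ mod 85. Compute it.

Apply the Euclidean algorithm to 85 and 38:
85 = 2*38 + 9
38 = 4*9 + 2
9 = 4*2 + 1
2 = 2*1 + 0
gcd = 1, so the inverse exists. Back-substitute:
1 = 9 − 4·2
1 = −4·38 + 17·9
1 = 17·85 − 38·38
So 38·(-38) ≡ 1 (mod 85), and -38 ≡ 47 (mod 85).

47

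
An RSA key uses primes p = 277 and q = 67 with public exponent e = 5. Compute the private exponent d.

14573

φ(n) = (p−1)(q−1) = 276·66 = 18216.
Need d with 5·d ≡ 1 (mod 18216). Apply the extended Euclidean algorithm:
18216 = 3643*5 + 1
5 = 5*1 + 0
Back-substitute:
1 = 18216 − 3643·5
So 5·(-3643) ≡ 1 (mod 18216), hence d ≡ -3643 ≡ 14573 (mod 18216).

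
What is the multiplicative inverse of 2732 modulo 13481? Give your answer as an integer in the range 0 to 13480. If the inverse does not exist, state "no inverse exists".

Run Euclid on (13481, 2732):
13481 = 4*2732 + 2553
2732 = 1*2553 + 179
2553 = 14*179 + 47
179 = 3*47 + 38
47 = 1*38 + 9
38 = 4*9 + 2
9 = 4*2 + 1
2 = 2*1 + 0
gcd = 1, so the inverse exists. Back-substitute:
1 = 9 − 4·2
1 = −4·38 + 17·9
1 = 17·47 − 21·38
1 = −21·179 + 80·47
1 = 80·2553 − 1141·179
1 = −1141·2732 + 1221·2553
1 = 1221·13481 − 6025·2732
So 2732·(-6025) ≡ 1 (mod 13481), and -6025 ≡ 7456 (mod 13481).

7456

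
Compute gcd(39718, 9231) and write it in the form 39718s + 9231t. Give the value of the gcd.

Repeated division:
39718 = 4·9231 + 2794
9231 = 3·2794 + 849
2794 = 3·849 + 247
849 = 3·247 + 108
247 = 2·108 + 31
108 = 3·31 + 15
31 = 2·15 + 1
15 = 15·1 + 0
gcd(39718, 9231) = 1.
Express as a combination:
1 = 31 − 2·15
1 = −2·108 + 7·31
1 = 7·247 − 16·108
1 = −16·849 + 55·247
1 = 55·2794 − 181·849
1 = −181·9231 + 598·2794
1 = 598·39718 − 2573·9231
So 1 = (598)·39718 + (-2573)·9231.

1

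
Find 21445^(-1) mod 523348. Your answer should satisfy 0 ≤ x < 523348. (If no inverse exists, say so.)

452405

Apply the Euclidean algorithm to 523348 and 21445:
523348 = 24·21445 + 8668
21445 = 2·8668 + 4109
8668 = 2·4109 + 450
4109 = 9·450 + 59
450 = 7·59 + 37
59 = 1·37 + 22
37 = 1·22 + 15
22 = 1·15 + 7
15 = 2·7 + 1
7 = 7·1 + 0
gcd = 1, so the inverse exists. Back-substitute:
1 = 15 − 2·7
1 = −2·22 + 3·15
1 = 3·37 − 5·22
1 = −5·59 + 8·37
1 = 8·450 − 61·59
1 = −61·4109 + 557·450
1 = 557·8668 − 1175·4109
1 = −1175·21445 + 2907·8668
1 = 2907·523348 − 70943·21445
Hence 21445⁻¹ ≡ -70943 ≡ 452405 (mod 523348).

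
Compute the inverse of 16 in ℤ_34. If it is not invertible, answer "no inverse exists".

no inverse exists

Euclidean algorithm on 34, 16:
34 = 2*16 + 2
16 = 8*2 + 0
gcd(16, 34) = 2 ≠ 1, so 16 has no multiplicative inverse modulo 34.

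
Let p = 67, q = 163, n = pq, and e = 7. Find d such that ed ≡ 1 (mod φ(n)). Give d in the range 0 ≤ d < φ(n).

3055

φ(n) = (p−1)(q−1) = 66·162 = 10692.
Need d with 7·d ≡ 1 (mod 10692). Apply the extended Euclidean algorithm:
10692 = 1527·7 + 3
7 = 2·3 + 1
3 = 3·1 + 0
Back-substitute:
1 = 7 − 2·3
1 = −2·10692 + 3055·7
So 7·3055 ≡ 1 (mod 10692), hence d = 3055.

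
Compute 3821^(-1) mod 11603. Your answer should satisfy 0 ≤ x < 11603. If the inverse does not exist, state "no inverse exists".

3398

Run Euclid on (11603, 3821):
11603 = 3·3821 + 140
3821 = 27·140 + 41
140 = 3·41 + 17
41 = 2·17 + 7
17 = 2·7 + 3
7 = 2·3 + 1
3 = 3·1 + 0
The gcd is 1. Working backward:
1 = 7 − 2·3
1 = −2·17 + 5·7
1 = 5·41 − 12·17
1 = −12·140 + 41·41
1 = 41·3821 − 1119·140
1 = −1119·11603 + 3398·3821
So 3821·3398 ≡ 1 (mod 11603).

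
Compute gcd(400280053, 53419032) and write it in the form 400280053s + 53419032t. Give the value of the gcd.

Euclidean algorithm:
400280053 = 7×53419032 + 26346829
53419032 = 2×26346829 + 725374
26346829 = 36×725374 + 233365
725374 = 3×233365 + 25279
233365 = 9×25279 + 5854
25279 = 4×5854 + 1863
5854 = 3×1863 + 265
1863 = 7×265 + 8
265 = 33×8 + 1
8 = 8×1 + 0
gcd(400280053, 53419032) = 1.
Working backward:
1 = 265 − 33·8
1 = −33·1863 + 232·265
1 = 232·5854 − 729·1863
1 = −729·25279 + 3148·5854
1 = 3148·233365 − 29061·25279
1 = −29061·725374 + 90331·233365
1 = 90331·26346829 − 3280977·725374
1 = −3280977·53419032 + 6652285·26346829
1 = 6652285·400280053 − 49846972·53419032
So 1 = (6652285)·400280053 + (-49846972)·53419032.

1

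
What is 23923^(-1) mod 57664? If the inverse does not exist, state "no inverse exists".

54651

gcd(57664, 23923) by repeated division:
57664 = 2×23923 + 9818
23923 = 2×9818 + 4287
9818 = 2×4287 + 1244
4287 = 3×1244 + 555
1244 = 2×555 + 134
555 = 4×134 + 19
134 = 7×19 + 1
19 = 19×1 + 0
Since gcd(23923, 57664) = 1, back-substitute to write 1 as a combination:
1 = 134 − 7·19
1 = −7·555 + 29·134
1 = 29·1244 − 65·555
1 = −65·4287 + 224·1244
1 = 224·9818 − 513·4287
1 = −513·23923 + 1250·9818
1 = 1250·57664 − 3013·23923
Hence 23923⁻¹ ≡ -3013 ≡ 54651 (mod 57664).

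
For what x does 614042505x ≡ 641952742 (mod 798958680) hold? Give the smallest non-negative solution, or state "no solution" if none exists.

no solution

gcd(614042505, 798958680):
798958680 = 1*614042505 + 184916175
614042505 = 3*184916175 + 59293980
184916175 = 3*59293980 + 7034235
59293980 = 8*7034235 + 3020100
7034235 = 2*3020100 + 994035
3020100 = 3*994035 + 37995
994035 = 26*37995 + 6165
37995 = 6*6165 + 1005
6165 = 6*1005 + 135
1005 = 7*135 + 60
135 = 2*60 + 15
60 = 4*15 + 0
gcd = 15, but 15 ∤ 641952742, so the congruence has no solution.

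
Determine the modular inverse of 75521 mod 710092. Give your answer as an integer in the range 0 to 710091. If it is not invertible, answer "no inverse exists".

491153

Apply the Euclidean algorithm to 710092 and 75521:
710092 = 9*75521 + 30403
75521 = 2*30403 + 14715
30403 = 2*14715 + 973
14715 = 15*973 + 120
973 = 8*120 + 13
120 = 9*13 + 3
13 = 4*3 + 1
3 = 3*1 + 0
The gcd is 1. Working backward:
1 = 13 − 4·3
1 = −4·120 + 37·13
1 = 37·973 − 300·120
1 = −300·14715 + 4537·973
1 = 4537·30403 − 9374·14715
1 = −9374·75521 + 23285·30403
1 = 23285·710092 − 218939·75521
Hence 75521⁻¹ ≡ -218939 ≡ 491153 (mod 710092).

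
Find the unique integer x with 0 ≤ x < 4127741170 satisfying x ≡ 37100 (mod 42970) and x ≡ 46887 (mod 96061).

Write x = 37100 + 42970·k. Then 42970·k ≡ 46887 − 37100 ≡ 9787 (mod 96061).
Need 42970⁻¹ mod 96061. Extended Euclid on (96061, 42970):
96061 = 2*42970 + 10121
42970 = 4*10121 + 2486
10121 = 4*2486 + 177
2486 = 14*177 + 8
177 = 22*8 + 1
8 = 8*1 + 0
Back-substitute:
1 = 177 − 22·8
1 = −22·2486 + 309·177
1 = 309·10121 − 1258·2486
1 = −1258·42970 + 5341·10121
1 = 5341·96061 − 11940·42970
42970⁻¹ ≡ 84121 (mod 96061), so k ≡ 84121·9787 ≡ 49457 (mod 96061).
x = 37100 + 42970·49457 = 2125204390.

2125204390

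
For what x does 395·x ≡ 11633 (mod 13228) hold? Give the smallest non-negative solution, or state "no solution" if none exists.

8703

First find gcd(395, 13228):
13228 = 33·395 + 193
395 = 2·193 + 9
193 = 21·9 + 4
9 = 2·4 + 1
4 = 4·1 + 0
gcd = 1, so a unique solution mod 13228 exists.
Back-substitute for the Bézout coefficients:
1 = 9 − 2·4
1 = −2·193 + 43·9
1 = 43·395 − 88·193
1 = −88·13228 + 2947·395
So 395·(2947) ≡ 1 (mod 13228), giving 395⁻¹ ≡ 2947.
x ≡ 395⁻¹·11633 ≡ 2947·11633 ≡ 8703 (mod 13228).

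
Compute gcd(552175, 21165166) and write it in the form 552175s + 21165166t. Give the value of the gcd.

1

Euclidean algorithm:
21165166 = 38*552175 + 182516
552175 = 3*182516 + 4627
182516 = 39*4627 + 2063
4627 = 2*2063 + 501
2063 = 4*501 + 59
501 = 8*59 + 29
59 = 2*29 + 1
29 = 29*1 + 0
gcd(552175, 21165166) = 1.
Back-substituting:
1 = 59 − 2·29
1 = −2·501 + 17·59
1 = 17·2063 − 70·501
1 = −70·4627 + 157·2063
1 = 157·182516 − 6193·4627
1 = −6193·552175 + 18736·182516
1 = 18736·21165166 − 718161·552175
So 1 = (18736)·21165166 + (-718161)·552175.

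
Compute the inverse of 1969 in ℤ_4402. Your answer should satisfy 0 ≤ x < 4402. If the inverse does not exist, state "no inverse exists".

1831

Run Euclid on (4402, 1969):
4402 = 2·1969 + 464
1969 = 4·464 + 113
464 = 4·113 + 12
113 = 9·12 + 5
12 = 2·5 + 2
5 = 2·2 + 1
2 = 2·1 + 0
Since gcd(1969, 4402) = 1, back-substitute to write 1 as a combination:
1 = 5 − 2·2
1 = −2·12 + 5·5
1 = 5·113 − 47·12
1 = −47·464 + 193·113
1 = 193·1969 − 819·464
1 = −819·4402 + 1831·1969
So 1969·1831 ≡ 1 (mod 4402).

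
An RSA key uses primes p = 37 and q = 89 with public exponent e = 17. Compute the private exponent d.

φ(n) = (p−1)(q−1) = 36·88 = 3168.
Need d with 17·d ≡ 1 (mod 3168). Apply the extended Euclidean algorithm:
3168 = 186*17 + 6
17 = 2*6 + 5
6 = 1*5 + 1
5 = 5*1 + 0
Back-substitute:
1 = 6 − 5
1 = −17 + 3·6
1 = 3·3168 − 559·17
So 17·(-559) ≡ 1 (mod 3168), hence d ≡ -559 ≡ 2609 (mod 3168).

2609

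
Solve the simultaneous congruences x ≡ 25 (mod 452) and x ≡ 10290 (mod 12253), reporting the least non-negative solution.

Write x = 25 + 452·k. Then 452·k ≡ 10290 − 25 ≡ 10265 (mod 12253).
Need 452⁻¹ mod 12253. Extended Euclid on (12253, 452):
12253 = 27*452 + 49
452 = 9*49 + 11
49 = 4*11 + 5
11 = 2*5 + 1
5 = 5*1 + 0
Back-substitute:
1 = 11 − 2·5
1 = −2·49 + 9·11
1 = 9·452 − 83·49
1 = −83·12253 + 2250·452
452⁻¹ ≡ 2250 (mod 12253), so k ≡ 2250·10265 ≡ 11598 (mod 12253).
x = 25 + 452·11598 = 5242321.

5242321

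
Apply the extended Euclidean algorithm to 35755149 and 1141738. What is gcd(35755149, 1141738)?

1

Apply Euclid's algorithm to 35755149 and 1141738:
35755149 = 31×1141738 + 361271
1141738 = 3×361271 + 57925
361271 = 6×57925 + 13721
57925 = 4×13721 + 3041
13721 = 4×3041 + 1557
3041 = 1×1557 + 1484
1557 = 1×1484 + 73
1484 = 20×73 + 24
73 = 3×24 + 1
24 = 24×1 + 0
gcd(35755149, 1141738) = 1.
Back-substituting:
1 = 73 − 3·24
1 = −3·1484 + 61·73
1 = 61·1557 − 64·1484
1 = −64·3041 + 125·1557
1 = 125·13721 − 564·3041
1 = −564·57925 + 2381·13721
1 = 2381·361271 − 14850·57925
1 = −14850·1141738 + 46931·361271
1 = 46931·35755149 − 1469711·1141738
So 1 = (46931)·35755149 + (-1469711)·1141738.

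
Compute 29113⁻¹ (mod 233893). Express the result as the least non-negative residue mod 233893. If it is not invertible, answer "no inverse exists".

127234

Run Euclid on (233893, 29113):
233893 = 8*29113 + 989
29113 = 29*989 + 432
989 = 2*432 + 125
432 = 3*125 + 57
125 = 2*57 + 11
57 = 5*11 + 2
11 = 5*2 + 1
2 = 2*1 + 0
gcd = 1, so the inverse exists. Back-substitute:
1 = 11 − 5·2
1 = −5·57 + 26·11
1 = 26·125 − 57·57
1 = −57·432 + 197·125
1 = 197·989 − 451·432
1 = −451·29113 + 13276·989
1 = 13276·233893 − 106659·29113
So 29113·(-106659) ≡ 1 (mod 233893), and -106659 ≡ 127234 (mod 233893).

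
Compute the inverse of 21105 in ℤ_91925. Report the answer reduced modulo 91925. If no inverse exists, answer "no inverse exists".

Compute gcd(21105, 91925):
91925 = 4*21105 + 7505
21105 = 2*7505 + 6095
7505 = 1*6095 + 1410
6095 = 4*1410 + 455
1410 = 3*455 + 45
455 = 10*45 + 5
45 = 9*5 + 0
Since gcd = 5 > 1, 21105 is not a unit mod 91925.

no inverse exists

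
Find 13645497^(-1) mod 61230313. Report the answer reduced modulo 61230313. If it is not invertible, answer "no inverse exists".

gcd(61230313, 13645497) by repeated division:
61230313 = 4·13645497 + 6648325
13645497 = 2·6648325 + 348847
6648325 = 19·348847 + 20232
348847 = 17·20232 + 4903
20232 = 4·4903 + 620
4903 = 7·620 + 563
620 = 1·563 + 57
563 = 9·57 + 50
57 = 1·50 + 7
50 = 7·7 + 1
7 = 7·1 + 0
Since gcd(13645497, 61230313) = 1, back-substitute to write 1 as a combination:
1 = 50 − 7·7
1 = −7·57 + 8·50
1 = 8·563 − 79·57
1 = −79·620 + 87·563
1 = 87·4903 − 688·620
1 = −688·20232 + 2839·4903
1 = 2839·348847 − 48951·20232
1 = −48951·6648325 + 932908·348847
1 = 932908·13645497 − 1914767·6648325
1 = −1914767·61230313 + 8591976·13645497
So 13645497·8591976 ≡ 1 (mod 61230313).

8591976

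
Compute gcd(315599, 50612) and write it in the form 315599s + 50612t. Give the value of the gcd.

1

Euclidean algorithm:
315599 = 6×50612 + 11927
50612 = 4×11927 + 2904
11927 = 4×2904 + 311
2904 = 9×311 + 105
311 = 2×105 + 101
105 = 1×101 + 4
101 = 25×4 + 1
4 = 4×1 + 0
gcd(315599, 50612) = 1.
Express as a combination:
1 = 101 − 25·4
1 = −25·105 + 26·101
1 = 26·311 − 77·105
1 = −77·2904 + 719·311
1 = 719·11927 − 2953·2904
1 = −2953·50612 + 12531·11927
1 = 12531·315599 − 78139·50612
So 1 = (12531)·315599 + (-78139)·50612.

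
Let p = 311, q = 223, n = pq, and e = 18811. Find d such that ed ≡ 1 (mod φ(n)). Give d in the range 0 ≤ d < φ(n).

43591

φ(n) = (p−1)(q−1) = 310·222 = 68820.
Need d with 18811·d ≡ 1 (mod 68820). Apply the extended Euclidean algorithm:
68820 = 3×18811 + 12387
18811 = 1×12387 + 6424
12387 = 1×6424 + 5963
6424 = 1×5963 + 461
5963 = 12×461 + 431
461 = 1×431 + 30
431 = 14×30 + 11
30 = 2×11 + 8
11 = 1×8 + 3
8 = 2×3 + 2
3 = 1×2 + 1
2 = 2×1 + 0
Back-substitute:
1 = 3 − 2
1 = −8 + 3·3
1 = 3·11 − 4·8
1 = −4·30 + 11·11
1 = 11·431 − 158·30
1 = −158·461 + 169·431
1 = 169·5963 − 2186·461
1 = −2186·6424 + 2355·5963
1 = 2355·12387 − 4541·6424
1 = −4541·18811 + 6896·12387
1 = 6896·68820 − 25229·18811
So 18811·(-25229) ≡ 1 (mod 68820), hence d ≡ -25229 ≡ 43591 (mod 68820).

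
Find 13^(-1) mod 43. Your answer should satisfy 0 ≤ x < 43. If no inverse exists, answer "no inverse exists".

10

Run Euclid on (43, 13):
43 = 3×13 + 4
13 = 3×4 + 1
4 = 4×1 + 0
gcd = 1, so the inverse exists. Back-substitute:
1 = 13 − 3·4
1 = −3·43 + 10·13
So 13·10 ≡ 1 (mod 43).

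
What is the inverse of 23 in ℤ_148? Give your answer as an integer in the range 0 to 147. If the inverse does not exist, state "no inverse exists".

Run Euclid on (148, 23):
148 = 6*23 + 10
23 = 2*10 + 3
10 = 3*3 + 1
3 = 3*1 + 0
Since gcd(23, 148) = 1, back-substitute to write 1 as a combination:
1 = 10 − 3·3
1 = −3·23 + 7·10
1 = 7·148 − 45·23
Thus 23·(-45) ≡ 1 (mod 148); reducing, -45 mod 148 = 103.

103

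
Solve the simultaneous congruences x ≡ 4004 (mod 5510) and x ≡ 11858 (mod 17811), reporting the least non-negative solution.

Write x = 4004 + 5510·k. Then 5510·k ≡ 11858 − 4004 ≡ 7854 (mod 17811).
Need 5510⁻¹ mod 17811. Extended Euclid on (17811, 5510):
17811 = 3×5510 + 1281
5510 = 4×1281 + 386
1281 = 3×386 + 123
386 = 3×123 + 17
123 = 7×17 + 4
17 = 4×4 + 1
4 = 4×1 + 0
Back-substitute:
1 = 17 − 4·4
1 = −4·123 + 29·17
1 = 29·386 − 91·123
1 = −91·1281 + 302·386
1 = 302·5510 − 1299·1281
1 = −1299·17811 + 4199·5510
5510⁻¹ ≡ 4199 (mod 17811), so k ≡ 4199·7854 ≡ 10785 (mod 17811).
x = 4004 + 5510·10785 = 59429354.

59429354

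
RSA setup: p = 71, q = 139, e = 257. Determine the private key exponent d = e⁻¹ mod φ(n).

6653

φ(n) = (p−1)(q−1) = 70·138 = 9660.
Need d with 257·d ≡ 1 (mod 9660). Apply the extended Euclidean algorithm:
9660 = 37*257 + 151
257 = 1*151 + 106
151 = 1*106 + 45
106 = 2*45 + 16
45 = 2*16 + 13
16 = 1*13 + 3
13 = 4*3 + 1
3 = 3*1 + 0
Back-substitute:
1 = 13 − 4·3
1 = −4·16 + 5·13
1 = 5·45 − 14·16
1 = −14·106 + 33·45
1 = 33·151 − 47·106
1 = −47·257 + 80·151
1 = 80·9660 − 3007·257
So 257·(-3007) ≡ 1 (mod 9660), hence d ≡ -3007 ≡ 6653 (mod 9660).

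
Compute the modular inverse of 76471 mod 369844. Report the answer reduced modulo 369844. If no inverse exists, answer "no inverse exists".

gcd(369844, 76471) by repeated division:
369844 = 4*76471 + 63960
76471 = 1*63960 + 12511
63960 = 5*12511 + 1405
12511 = 8*1405 + 1271
1405 = 1*1271 + 134
1271 = 9*134 + 65
134 = 2*65 + 4
65 = 16*4 + 1
4 = 4*1 + 0
Since gcd(76471, 369844) = 1, back-substitute to write 1 as a combination:
1 = 65 − 16·4
1 = −16·134 + 33·65
1 = 33·1271 − 313·134
1 = −313·1405 + 346·1271
1 = 346·12511 − 3081·1405
1 = −3081·63960 + 15751·12511
1 = 15751·76471 − 18832·63960
1 = −18832·369844 + 91079·76471
So 76471·91079 ≡ 1 (mod 369844).

91079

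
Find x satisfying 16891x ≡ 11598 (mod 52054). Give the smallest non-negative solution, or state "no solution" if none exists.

First find gcd(16891, 52054):
52054 = 3·16891 + 1381
16891 = 12·1381 + 319
1381 = 4·319 + 105
319 = 3·105 + 4
105 = 26·4 + 1
4 = 4·1 + 0
gcd = 1, so a unique solution mod 52054 exists.
Back-substitute for the Bézout coefficients:
1 = 105 − 26·4
1 = −26·319 + 79·105
1 = 79·1381 − 342·319
1 = −342·16891 + 4183·1381
1 = 4183·52054 − 12891·16891
So 16891·(-12891) ≡ 1 (mod 52054), giving 16891⁻¹ ≡ 39163.
x ≡ 16891⁻¹·11598 ≡ 39163·11598 ≡ 41324 (mod 52054).

41324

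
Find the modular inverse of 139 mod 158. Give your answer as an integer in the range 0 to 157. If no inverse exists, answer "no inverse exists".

Extended Euclidean algorithm:
158 = 1·139 + 19
139 = 7·19 + 6
19 = 3·6 + 1
6 = 6·1 + 0
The gcd is 1. Working backward:
1 = 19 − 3·6
1 = −3·139 + 22·19
1 = 22·158 − 25·139
So 139·(-25) ≡ 1 (mod 158), and -25 ≡ 133 (mod 158).

133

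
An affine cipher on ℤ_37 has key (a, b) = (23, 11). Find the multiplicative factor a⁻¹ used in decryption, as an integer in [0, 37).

Extended Euclidean algorithm:
37 = 1*23 + 14
23 = 1*14 + 9
14 = 1*9 + 5
9 = 1*5 + 4
5 = 1*4 + 1
4 = 4*1 + 0
Since gcd(23, 37) = 1, back-substitute to write 1 as a combination:
1 = 5 − 4
1 = −9 + 2·5
1 = 2·14 − 3·9
1 = −3·23 + 5·14
1 = 5·37 − 8·23
So 23·(-8) ≡ 1 (mod 37), and -8 ≡ 29 (mod 37).

29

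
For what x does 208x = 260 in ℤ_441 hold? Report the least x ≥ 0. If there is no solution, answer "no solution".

First find gcd(208, 441):
441 = 2×208 + 25
208 = 8×25 + 8
25 = 3×8 + 1
8 = 8×1 + 0
gcd = 1, so a unique solution mod 441 exists.
Back-substitute for the Bézout coefficients:
1 = 25 − 3·8
1 = −3·208 + 25·25
1 = 25·441 − 53·208
So 208·(-53) ≡ 1 (mod 441), giving 208⁻¹ ≡ 388.
x ≡ 208⁻¹·260 ≡ 388·260 ≡ 332 (mod 441).

332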